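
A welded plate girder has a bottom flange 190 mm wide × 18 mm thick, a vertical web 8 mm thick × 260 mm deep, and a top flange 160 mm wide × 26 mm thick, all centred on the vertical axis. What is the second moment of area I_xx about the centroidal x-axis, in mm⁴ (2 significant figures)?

Split into non-overlapping primitives; take the origin at the lower-left of the bounding box.
Bottom plate: 190 × 18, A = 3 420 mm², y = 9 mm, Ī = 92 340 mm⁴.
Web plate: 8 × 260, A = 2 080 mm², y = 148 mm, Ī = 11 717 333 mm⁴.
Top plate: 160 × 26, A = 4 160 mm², y = 291 mm, Ī = 234 347 mm⁴.
Centroid: ȳ = ΣA·y / ΣA = 160.4 mm.
Transfer each piece to the centroidal x-axis using Ī + A·d² with d = y − 160.4:
  bottom plate: d = -151.4 mm → contributes +78 455 001 mm⁴
  web plate: d = -12.37 mm → contributes +12 035 639 mm⁴
  top plate: d = 130.6 mm → contributes +71 220 753 mm⁴
Total I = 161 711 393 mm⁴.

I_xx ≈ 1.6 × 10⁸ mm⁴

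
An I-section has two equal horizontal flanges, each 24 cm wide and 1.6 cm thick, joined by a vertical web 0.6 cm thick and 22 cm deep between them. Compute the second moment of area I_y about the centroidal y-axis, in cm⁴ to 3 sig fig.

I_y ≈ 3690 cm⁴

Decompose the section into non-overlapping parts with the origin at the bottom-left of its bounding rectangle.
Bottom flange: 24 × 1.6, A = 38.4 cm², x = 12 cm, Ī = 1843.2 cm⁴.
Web: 0.6 × 22, A = 13.2 cm², x = 12 cm, Ī = 0.396 cm⁴.
Top flange: 24 × 1.6, A = 38.4 cm², x = 12 cm, Ī = 1843.2 cm⁴.
By symmetry the centroid is at mid-width, x̄ = 12 cm.
All pieces are centred on the centroidal y-axis, so I = ΣĪ = 3686.8 cm⁴.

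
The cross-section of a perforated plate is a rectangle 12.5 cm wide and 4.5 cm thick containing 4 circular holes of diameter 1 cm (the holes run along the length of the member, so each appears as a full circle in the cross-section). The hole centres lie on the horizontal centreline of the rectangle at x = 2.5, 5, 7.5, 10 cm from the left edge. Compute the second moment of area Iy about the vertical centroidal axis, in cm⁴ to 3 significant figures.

Break the section into simple shapes (no overlaps), measuring from the bottom-left corner of the bounding box.
Plate: 12.5 × 4.5, A = 56.25 cm², x = 6.25 cm, Ī = 732.42 cm⁴.
Hole 1 (subtracted): ⌀1, A = 0.7854 cm², x = 2.5 cm, Ī = 0.049087 cm⁴.
Hole 2 (subtracted): ⌀1, A = 0.7854 cm², x = 5 cm, Ī = 0.049087 cm⁴.
Hole 3 (subtracted): ⌀1, A = 0.7854 cm², x = 7.5 cm, Ī = 0.049087 cm⁴.
Hole 4 (subtracted): ⌀1, A = 0.7854 cm², x = 10 cm, Ī = 0.049087 cm⁴.
By symmetry the centroid is at mid-width, x̄ = 6.25 cm.
Transfer each piece to the vertical centroidal axis using Ī + A·d² with d = x − 6.25:
  plate: d = 0 cm → contributes +732.42 cm⁴
  hole 1: d = -3.75 cm → contributes −11.094 cm⁴
  hole 2: d = -1.25 cm → contributes −1.2763 cm⁴
  hole 3: d = 1.25 cm → contributes −1.2763 cm⁴
  hole 4: d = 3.75 cm → contributes −11.094 cm⁴
Total I = 707.68 cm⁴.

Iy ≈ 708 cm⁴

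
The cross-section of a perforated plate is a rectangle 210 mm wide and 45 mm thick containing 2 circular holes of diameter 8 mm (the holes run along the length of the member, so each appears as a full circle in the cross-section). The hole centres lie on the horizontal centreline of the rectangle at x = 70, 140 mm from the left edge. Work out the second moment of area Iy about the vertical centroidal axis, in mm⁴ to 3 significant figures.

Split into non-overlapping primitives; take the origin at the lower-left of the bounding box.
Plate: 210 × 45, A = 9 450 mm², x = 105 mm, Ī = 34 728 750 mm⁴.
Hole 1 (subtracted): ⌀8, A = 50.265 mm², x = 70 mm, Ī = 201.06 mm⁴.
Hole 2 (subtracted): ⌀8, A = 50.265 mm², x = 140 mm, Ī = 201.06 mm⁴.
By symmetry the centroid is at mid-width, x̄ = 105 mm.
Transfer each piece to the vertical centroidal axis using Ī + A·d² with d = x − 105:
  plate: d = 0 mm → contributes +34 728 750 mm⁴
  hole 1: d = -35 mm → contributes −61 776 mm⁴
  hole 2: d = 35 mm → contributes −61 776 mm⁴
Total I = 34 605 197 mm⁴.

Iy ≈ 3.46 × 10⁷ mm⁴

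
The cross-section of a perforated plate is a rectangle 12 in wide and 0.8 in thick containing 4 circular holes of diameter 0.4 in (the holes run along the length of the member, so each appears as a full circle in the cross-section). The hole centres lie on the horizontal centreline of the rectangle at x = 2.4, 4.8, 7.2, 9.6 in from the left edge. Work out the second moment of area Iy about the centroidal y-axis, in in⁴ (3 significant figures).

Split into non-overlapping primitives; take the origin at the lower-left of the bounding box.
Plate: 12 × 0.8, A = 9.6 in², x = 6 in, Ī = 115.2 in⁴.
Hole 1 (subtracted): ⌀0.4, A = 0.12566 in², x = 2.4 in, Ī = 0.0012566 in⁴.
Hole 2 (subtracted): ⌀0.4, A = 0.12566 in², x = 4.8 in, Ī = 0.0012566 in⁴.
Hole 3 (subtracted): ⌀0.4, A = 0.12566 in², x = 7.2 in, Ī = 0.0012566 in⁴.
Hole 4 (subtracted): ⌀0.4, A = 0.12566 in², x = 9.6 in, Ī = 0.0012566 in⁴.
By symmetry the centroid is at mid-width, x̄ = 6 in.
Transfer each piece to the centroidal y-axis using Ī + A·d² with d = x − 6:
  plate: d = 0 in → contributes +115.2 in⁴
  hole 1: d = -3.6 in → contributes −1.6299 in⁴
  hole 2: d = -1.2 in → contributes −0.18221 in⁴
  hole 3: d = 1.2 in → contributes −0.18221 in⁴
  hole 4: d = 3.6 in → contributes −1.6299 in⁴
Total I = 111.58 in⁴.

Iy ≈ 112 in⁴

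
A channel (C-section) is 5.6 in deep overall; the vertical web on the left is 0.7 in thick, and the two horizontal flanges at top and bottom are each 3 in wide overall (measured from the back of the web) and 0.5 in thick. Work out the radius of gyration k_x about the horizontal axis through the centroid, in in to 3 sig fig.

Decompose the section into non-overlapping parts with the origin at the bottom-left of its bounding rectangle.
Web: 0.7 × 5.6, A = 3.92 in², y = 2.8 in, Ī = 10.244 in⁴.
Top flange (beyond web): 2.3 × 0.5, A = 1.15 in², y = 5.35 in, Ī = 0.023958 in⁴.
Bottom flange (beyond web): 2.3 × 0.5, A = 1.15 in², y = 0.25 in, Ī = 0.023958 in⁴.
By symmetry the centroid is at mid-height, ȳ = 2.8 in.
Transfer each piece to the horizontal axis through the centroid using Ī + A·d² with d = y − 2.8:
  web: d = 0 in → contributes +10.244 in⁴
  top flange (beyond web): d = 2.55 in → contributes +7.5018 in⁴
  bottom flange (beyond web): d = -2.55 in → contributes +7.5018 in⁴
Total I = 25.248 in⁴.
Radius of gyration: k = √(I/A) = √(25.248 / 6.22) = 2.0147 in.

k_x ≈ 2.01 in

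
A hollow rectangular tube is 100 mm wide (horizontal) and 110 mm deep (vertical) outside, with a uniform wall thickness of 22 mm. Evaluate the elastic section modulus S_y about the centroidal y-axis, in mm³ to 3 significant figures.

Split into non-overlapping primitives; take the origin at the lower-left of the bounding box.
Outer rectangle: 100 × 110, A = 11 000 mm², x = 50 mm, Ī = 9 166 667 mm⁴.
Inner void (subtracted): 56 × 66, A = 3 696 mm², x = 50 mm, Ī = 965 888 mm⁴.
By symmetry the centroid is at mid-width, x̄ = 50 mm.
All pieces are centred on the centroidal y-axis, so I = ΣĪ (holes subtracted) = 8 200 779 mm⁴.
Extreme fibre distance c = 50 mm; S = I/c = 164 016 mm³.

S_y ≈ 1.64 × 10⁵ mm³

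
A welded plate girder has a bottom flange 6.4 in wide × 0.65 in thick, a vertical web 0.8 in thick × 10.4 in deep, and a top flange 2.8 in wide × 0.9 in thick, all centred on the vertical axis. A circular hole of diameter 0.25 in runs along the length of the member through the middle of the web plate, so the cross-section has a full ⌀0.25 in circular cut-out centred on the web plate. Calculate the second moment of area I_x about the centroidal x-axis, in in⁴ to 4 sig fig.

Break the section into simple shapes (no overlaps), measuring from the bottom-left corner of the bounding box.
Bottom plate: 6.4 × 0.65, A = 4.16 in², y = 0.325 in, Ī = 0.146467 in⁴.
Web plate: 0.8 × 10.4, A = 8.32 in², y = 5.85 in, Ī = 74.9909 in⁴.
Top plate: 2.8 × 0.9, A = 2.52 in², y = 11.5 in, Ī = 0.1701 in⁴.
Hole (subtracted): ⌀0.25, A = 0.0490874 in², y = 5.85 in, Ī = 0.000191748 in⁴.
Centroid: ȳ = ΣA·y / ΣA = 5.26502 in.
Transfer each piece to the centroidal x-axis using Ī + A·d² with d = y − 5.26502:
  bottom plate: d = -4.94002 in → contributes +101.666 in⁴
  web plate: d = 0.584981 in → contributes +77.8381 in⁴
  top plate: d = 6.23498 in → contributes +98.1351 in⁴
  hole: d = 0.584981 in → contributes −0.0169896 in⁴
Total I = 277.622 in⁴.

I_x ≈ 277.6 in⁴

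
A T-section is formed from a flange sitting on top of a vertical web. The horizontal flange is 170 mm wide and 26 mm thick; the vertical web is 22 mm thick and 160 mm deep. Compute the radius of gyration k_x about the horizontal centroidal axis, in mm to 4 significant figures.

k_x ≈ 55.78 mm

Decompose the section into non-overlapping parts with the origin at the bottom-left of its bounding rectangle.
Flange: 170 × 26, A = 4 420 mm², y = 173 mm, Ī = 248 993 mm⁴.
Web: 22 × 160, A = 3 520 mm², y = 80 mm, Ī = 7 509 333 mm⁴.
Centroid: ȳ = ΣA·y / ΣA = 131.771 mm.
Transfer each piece to the horizontal centroidal axis using Ī + A·d² with d = y − 131.771:
  flange: d = 41.2292 mm → contributes +7 762 324 mm⁴
  web: d = -51.7708 mm → contributes +16 943 686 mm⁴
Total I = 24 706 009 mm⁴.
Radius of gyration: k = √(I/A) = √(24 706 009 / 7 940) = 55.7816 mm.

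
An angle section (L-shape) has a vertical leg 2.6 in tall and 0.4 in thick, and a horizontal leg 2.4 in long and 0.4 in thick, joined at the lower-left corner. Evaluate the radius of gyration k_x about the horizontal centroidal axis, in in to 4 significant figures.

Treat the section as a set of non-overlapping primitives; coordinates are from the bounding-box lower-left.
Vertical leg: 0.4 × 2.6, A = 1.04 in², y = 1.3 in, Ī = 0.585867 in⁴.
Horizontal leg (remainder): 2 × 0.4, A = 0.8 in², y = 0.2 in, Ī = 0.0106667 in⁴.
Centroid: ȳ = ΣA·y / ΣA = 0.821739 in.
Transfer each piece to the horizontal centroidal axis using Ī + A·d² with d = y − 0.821739:
  vertical leg: d = 0.478261 in → contributes +0.823749 in⁴
  horizontal leg (remainder): d = -0.621739 in → contributes +0.319914 in⁴
Total I = 1.14366 in⁴.
Radius of gyration: k = √(I/A) = √(1.14366 / 1.84) = 0.788388 in.

k_x ≈ 0.7884 in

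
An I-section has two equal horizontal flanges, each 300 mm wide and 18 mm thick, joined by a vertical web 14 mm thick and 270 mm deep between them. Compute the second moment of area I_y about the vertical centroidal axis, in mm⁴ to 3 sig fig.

Break the section into simple shapes (no overlaps), measuring from the bottom-left corner of the bounding box.
Bottom flange: 300 × 18, A = 5 400 mm², x = 150 mm, Ī = 40 500 000 mm⁴.
Web: 14 × 270, A = 3 780 mm², x = 150 mm, Ī = 61 740 mm⁴.
Top flange: 300 × 18, A = 5 400 mm², x = 150 mm, Ī = 40 500 000 mm⁴.
By symmetry the centroid is at mid-width, x̄ = 150 mm.
All pieces are centred on the vertical centroidal axis, so I = ΣĪ = 81 061 740 mm⁴.

I_y ≈ 8.11 × 10⁷ mm⁴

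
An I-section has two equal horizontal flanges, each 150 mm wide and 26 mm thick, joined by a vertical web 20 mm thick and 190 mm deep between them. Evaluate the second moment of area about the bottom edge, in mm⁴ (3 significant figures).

I_base ≈ 2.73 × 10⁸ mm⁴

Treat the section as a set of non-overlapping primitives; coordinates are from the bounding-box lower-left.
Bottom flange: 150 × 26, A = 3 900 mm², y = 13 mm, Ī = 219 700 mm⁴.
Web: 20 × 190, A = 3 800 mm², y = 121 mm, Ī = 11 431 667 mm⁴.
Top flange: 150 × 26, A = 3 900 mm², y = 229 mm, Ī = 219 700 mm⁴.
Transfer each piece to a horizontal axis along the bottom face using Ī + A·d² with d = y − 0:
  bottom flange: d = 13 mm → contributes +878 800 mm⁴
  web: d = 121 mm → contributes +67 067 467 mm⁴
  top flange: d = 229 mm → contributes +204 739 600 mm⁴
Total I = 272 685 867 mm⁴.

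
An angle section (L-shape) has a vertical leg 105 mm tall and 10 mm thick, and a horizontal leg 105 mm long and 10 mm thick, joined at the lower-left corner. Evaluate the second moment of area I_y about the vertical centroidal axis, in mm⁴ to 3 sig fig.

I_y ≈ 2.10 × 10⁶ mm⁴

Decompose the section into non-overlapping parts with the origin at the bottom-left of its bounding rectangle.
Vertical leg: 10 × 105, A = 1 050 mm², x = 5 mm, Ī = 8 750 mm⁴.
Horizontal leg (remainder): 95 × 10, A = 950 mm², x = 57.5 mm, Ī = 714 479 mm⁴.
Centroid: x̄ = ΣA·x / ΣA = 29.938 mm.
Transfer each piece to the vertical centroidal axis using Ī + A·d² with d = x − 29.938:
  vertical leg: d = -24.938 mm → contributes +661 723 mm⁴
  horizontal leg (remainder): d = 27.563 mm → contributes +1 436 186 mm⁴
Total I = 2 097 909 mm⁴.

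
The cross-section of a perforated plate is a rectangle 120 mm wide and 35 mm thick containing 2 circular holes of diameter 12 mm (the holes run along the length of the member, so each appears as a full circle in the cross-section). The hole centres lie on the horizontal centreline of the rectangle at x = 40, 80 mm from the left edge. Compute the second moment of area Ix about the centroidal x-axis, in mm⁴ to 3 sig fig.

Treat the section as a set of non-overlapping primitives; coordinates are from the bounding-box lower-left.
Plate: 120 × 35, A = 4 200 mm², y = 17.5 mm, Ī = 428 750 mm⁴.
Hole 1 (subtracted): ⌀12, A = 113.1 mm², y = 17.5 mm, Ī = 1017.9 mm⁴.
Hole 2 (subtracted): ⌀12, A = 113.1 mm², y = 17.5 mm, Ī = 1017.9 mm⁴.
By symmetry the centroid is at mid-height, ȳ = 17.5 mm.
All pieces are centred on the centroidal x-axis, so I = ΣĪ (holes subtracted) = 426 714 mm⁴.

Ix ≈ 4.27 × 10⁵ mm⁴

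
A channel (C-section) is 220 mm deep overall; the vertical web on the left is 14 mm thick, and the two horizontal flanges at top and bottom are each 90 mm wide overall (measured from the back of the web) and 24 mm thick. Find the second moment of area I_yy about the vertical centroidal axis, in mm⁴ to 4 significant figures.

I_yy ≈ 5.188 × 10⁶ mm⁴

Break the section into simple shapes (no overlaps), measuring from the bottom-left corner of the bounding box.
Web: 14 × 220, A = 3 080 mm², x = 7 mm, Ī = 50306.7 mm⁴.
Top flange (beyond web): 76 × 24, A = 1 824 mm², x = 52 mm, Ī = 877 952 mm⁴.
Bottom flange (beyond web): 76 × 24, A = 1 824 mm², x = 52 mm, Ī = 877 952 mm⁴.
Centroid: x̄ = ΣA·x / ΣA = 31.3995 mm.
Transfer each piece to the vertical centroidal axis using Ī + A·d² with d = x − 31.3995:
  web: d = -24.3995 mm → contributes +1 883 944 mm⁴
  top flange (beyond web): d = 20.6005 mm → contributes +1 652 020 mm⁴
  bottom flange (beyond web): d = 20.6005 mm → contributes +1 652 020 mm⁴
Total I = 5 187 985 mm⁴.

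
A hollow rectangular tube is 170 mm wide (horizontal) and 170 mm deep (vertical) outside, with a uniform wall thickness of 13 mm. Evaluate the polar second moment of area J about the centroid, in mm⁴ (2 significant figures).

Decompose the section into non-overlapping parts with the origin at the bottom-left of its bounding rectangle.
Outer rectangle: 170 × 170, A = 28 900 mm², y = 85 mm, Ī = 69 600 833 mm⁴.
Inner void (subtracted): 144 × 144, A = 20 736 mm², y = 85 mm, Ī = 35 831 808 mm⁴.
By symmetry the centroid is at mid-height, ȳ = 85 mm.
All pieces are centred on the centroidal x-axis, so I = ΣĪ (holes subtracted) = 33 769 025 mm⁴.
Repeating about the centroidal y-axis gives I_y = 33 769 025 mm⁴.
Polar second moment: J = I_x + I_y = 67 538 051 mm⁴.

J ≈ 6.8 × 10⁷ mm⁴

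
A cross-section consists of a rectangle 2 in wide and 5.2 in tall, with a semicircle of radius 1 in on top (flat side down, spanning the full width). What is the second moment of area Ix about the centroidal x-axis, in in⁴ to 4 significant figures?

Split into non-overlapping primitives; take the origin at the lower-left of the bounding box.
Rectangular body: 2 × 5.2, A = 10.4 in², y = 2.6 in, Ī = 23.4347 in⁴.
Semicircular cap: semicircle r = 1, A = 1.5708 in², y = 5.62441 in, Ī = 0.109757 in⁴.
Centroid: ȳ = ΣA·y / ΣA = 2.99686 in.
Transfer each piece to the centroidal x-axis using Ī + A·d² with d = y − 2.99686:
  rectangular body: d = -0.396861 in → contributes +25.0726 in⁴
  semicircular cap: d = 2.62755 in → contributes +10.9546 in⁴
Total I = 36.0272 in⁴.

Ix ≈ 36.03 in⁴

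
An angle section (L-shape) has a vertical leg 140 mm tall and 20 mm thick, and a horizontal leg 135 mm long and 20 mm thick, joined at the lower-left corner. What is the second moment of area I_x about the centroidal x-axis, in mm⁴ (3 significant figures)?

I_x ≈ 9.20 × 10⁶ mm⁴

Treat the section as a set of non-overlapping primitives; coordinates are from the bounding-box lower-left.
Vertical leg: 20 × 140, A = 2 800 mm², y = 70 mm, Ī = 4 573 333 mm⁴.
Horizontal leg (remainder): 115 × 20, A = 2 300 mm², y = 10 mm, Ī = 76 667 mm⁴.
Centroid: ȳ = ΣA·y / ΣA = 42.941 mm.
Transfer each piece to the centroidal x-axis using Ī + A·d² with d = y − 42.941:
  vertical leg: d = 27.059 mm → contributes +6 623 437 mm⁴
  horizontal leg (remainder): d = -32.941 mm → contributes +2 572 445 mm⁴
Total I = 9 195 882 mm⁴.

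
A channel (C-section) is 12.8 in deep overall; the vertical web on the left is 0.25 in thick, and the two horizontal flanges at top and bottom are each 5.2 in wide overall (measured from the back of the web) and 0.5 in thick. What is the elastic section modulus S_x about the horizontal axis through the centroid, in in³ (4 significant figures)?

S_x ≈ 36.10 in³

Decompose the section into non-overlapping parts with the origin at the bottom-left of its bounding rectangle.
Web: 0.25 × 12.8, A = 3.2 in², y = 6.4 in, Ī = 43.6907 in⁴.
Top flange (beyond web): 4.95 × 0.5, A = 2.475 in², y = 12.55 in, Ī = 0.0515625 in⁴.
Bottom flange (beyond web): 4.95 × 0.5, A = 2.475 in², y = 0.25 in, Ī = 0.0515625 in⁴.
By symmetry the centroid is at mid-height, ȳ = 6.4 in.
Transfer each piece to the horizontal axis through the centroid using Ī + A·d² with d = y − 6.4:
  web: d = 0 in → contributes +43.6907 in⁴
  top flange (beyond web): d = 6.15 in → contributes +93.6623 in⁴
  bottom flange (beyond web): d = -6.15 in → contributes +93.6623 in⁴
Total I = 231.015 in⁴.
Extreme fibre distance c = 6.4 in; S = I/c = 36.0961 in³.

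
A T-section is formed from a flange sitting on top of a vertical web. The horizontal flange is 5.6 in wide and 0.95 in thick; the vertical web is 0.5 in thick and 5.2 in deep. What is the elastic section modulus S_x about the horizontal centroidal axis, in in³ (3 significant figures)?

S_x ≈ 4.88 in³

Split into non-overlapping primitives; take the origin at the lower-left of the bounding box.
Flange: 5.6 × 0.95, A = 5.32 in², y = 5.675 in, Ī = 0.40011 in⁴.
Web: 0.5 × 5.2, A = 2.6 in², y = 2.6 in, Ī = 5.8587 in⁴.
Centroid: ȳ = ΣA·y / ΣA = 4.6655 in.
Transfer each piece to the horizontal centroidal axis using Ī + A·d² with d = y − 4.6655:
  flange: d = 1.0095 in → contributes +5.8213 in⁴
  web: d = -2.0655 in → contributes +16.951 in⁴
Total I = 22.773 in⁴.
Extreme fibre distance c = 4.6655 in; S = I/c = 4.8811 in³.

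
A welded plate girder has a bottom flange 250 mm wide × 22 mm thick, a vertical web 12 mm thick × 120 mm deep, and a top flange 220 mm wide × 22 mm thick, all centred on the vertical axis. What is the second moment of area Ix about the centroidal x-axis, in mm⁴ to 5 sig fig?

Split into non-overlapping primitives; take the origin at the lower-left of the bounding box.
Bottom plate: 250 × 22, A = 5 500 mm², y = 11 mm, Ī = 221833.3 mm⁴.
Web plate: 12 × 120, A = 1 440 mm², y = 82 mm, Ī = 1 728 000 mm⁴.
Top plate: 220 × 22, A = 4 840 mm², y = 153 mm, Ī = 195213.3 mm⁴.
Centroid: ȳ = ΣA·y / ΣA = 78.02207 mm.
Transfer each piece to the centroidal x-axis using Ī + A·d² with d = y − 78.02207:
  bottom plate: d = -67.02207 mm → contributes +24 927 603 mm⁴
  web plate: d = 3.977929 mm → contributes +1 750 786 mm⁴
  top plate: d = 74.97793 mm → contributes +27 404 192 mm⁴
Total I = 54 082 581 mm⁴.

Ix ≈ 5.4083 × 10⁷ mm⁴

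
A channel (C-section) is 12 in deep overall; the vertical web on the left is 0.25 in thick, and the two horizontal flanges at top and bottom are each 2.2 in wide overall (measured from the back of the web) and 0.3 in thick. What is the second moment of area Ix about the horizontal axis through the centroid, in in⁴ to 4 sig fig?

Break the section into simple shapes (no overlaps), measuring from the bottom-left corner of the bounding box.
Web: 0.25 × 12, A = 3 in², y = 6 in, Ī = 36 in⁴.
Top flange (beyond web): 1.95 × 0.3, A = 0.585 in², y = 11.85 in, Ī = 0.0043875 in⁴.
Bottom flange (beyond web): 1.95 × 0.3, A = 0.585 in², y = 0.15 in, Ī = 0.0043875 in⁴.
By symmetry the centroid is at mid-height, ȳ = 6 in.
Transfer each piece to the horizontal axis through the centroid using Ī + A·d² with d = y − 6:
  web: d = 0 in → contributes +36 in⁴
  top flange (beyond web): d = 5.85 in → contributes +20.0246 in⁴
  bottom flange (beyond web): d = -5.85 in → contributes +20.0246 in⁴
Total I = 76.0491 in⁴.

Ix ≈ 76.05 in⁴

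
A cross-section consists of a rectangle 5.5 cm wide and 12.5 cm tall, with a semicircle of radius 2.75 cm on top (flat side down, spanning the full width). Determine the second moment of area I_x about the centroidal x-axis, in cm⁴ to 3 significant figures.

Split into non-overlapping primitives; take the origin at the lower-left of the bounding box.
Rectangular body: 5.5 × 12.5, A = 68.75 cm², y = 6.25 cm, Ī = 895.18 cm⁴.
Semicircular cap: semicircle r = 2.75, A = 11.879 cm², y = 13.667 cm, Ī = 6.2772 cm⁴.
Centroid: ȳ = ΣA·y / ΣA = 7.3428 cm.
Transfer each piece to the centroidal x-axis using Ī + A·d² with d = y − 7.3428:
  rectangular body: d = -1.0928 cm → contributes +977.28 cm⁴
  semicircular cap: d = 6.3244 cm → contributes +481.41 cm⁴
Total I = 1458.7 cm⁴.

I_x ≈ 1460 cm⁴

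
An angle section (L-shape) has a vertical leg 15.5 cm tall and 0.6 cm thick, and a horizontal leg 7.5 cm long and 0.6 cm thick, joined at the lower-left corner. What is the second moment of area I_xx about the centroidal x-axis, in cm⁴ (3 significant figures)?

I_xx ≈ 345 cm⁴

Break the section into simple shapes (no overlaps), measuring from the bottom-left corner of the bounding box.
Vertical leg: 0.6 × 15.5, A = 9.3 cm², y = 7.75 cm, Ī = 186.19 cm⁴.
Horizontal leg (remainder): 6.9 × 0.6, A = 4.14 cm², y = 0.3 cm, Ī = 0.1242 cm⁴.
Centroid: ȳ = ΣA·y / ΣA = 5.4551 cm.
Transfer each piece to the centroidal x-axis using Ī + A·d² with d = y − 5.4551:
  vertical leg: d = 2.2949 cm → contributes +235.17 cm⁴
  horizontal leg (remainder): d = -5.1551 cm → contributes +110.15 cm⁴
Total I = 345.32 cm⁴.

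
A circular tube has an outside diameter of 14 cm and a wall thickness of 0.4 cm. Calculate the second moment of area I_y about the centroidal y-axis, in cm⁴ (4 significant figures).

I_y ≈ 395.5 cm⁴

Break the section into simple shapes (no overlaps), measuring from the bottom-left corner of the bounding box.
Outer circle: ⌀14, A = 153.938 cm², x = 7 cm, Ī = 1885.74 cm⁴.
Bore (subtracted): ⌀13.2, A = 136.848 cm², x = 7 cm, Ī = 1490.27 cm⁴.
By symmetry the centroid is at mid-width, x̄ = 7 cm.
All pieces are centred on the centroidal y-axis, so I = ΣĪ (holes subtracted) = 395.469 cm⁴.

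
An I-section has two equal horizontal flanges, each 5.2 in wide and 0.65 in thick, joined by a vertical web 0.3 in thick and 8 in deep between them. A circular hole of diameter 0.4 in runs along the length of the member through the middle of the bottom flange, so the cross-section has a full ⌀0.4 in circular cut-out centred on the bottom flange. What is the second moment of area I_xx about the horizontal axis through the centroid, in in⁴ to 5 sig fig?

I_xx ≈ 137.10 in⁴

Break the section into simple shapes (no overlaps), measuring from the bottom-left corner of the bounding box.
Bottom flange: 5.2 × 0.65, A = 3.38 in², y = 0.325 in, Ī = 0.1190042 in⁴.
Web: 0.3 × 8, A = 2.4 in², y = 4.65 in, Ī = 12.8 in⁴.
Top flange: 5.2 × 0.65, A = 3.38 in², y = 8.975 in, Ī = 0.1190042 in⁴.
Hole (subtracted): ⌀0.4, A = 0.1256637 in², y = 0.325 in, Ī = 0.001256637 in⁴.
Centroid: ȳ = ΣA·y / ΣA = 4.710159 in.
Transfer each piece to the horizontal axis through the centroid using Ī + A·d² with d = y − 4.710159:
  bottom flange: d = -4.385159 in → contributes +65.11511 in⁴
  web: d = -0.06015888 in → contributes +12.80869 in⁴
  top flange: d = 4.264841 in → contributes +61.59738 in⁴
  hole: d = -4.385159 in → contributes −2.417722 in⁴
Total I = 137.1035 in⁴.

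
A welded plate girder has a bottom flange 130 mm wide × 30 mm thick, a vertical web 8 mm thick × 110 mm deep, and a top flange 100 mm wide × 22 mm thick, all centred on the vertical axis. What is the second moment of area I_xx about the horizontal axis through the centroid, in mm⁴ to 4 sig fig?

Break the section into simple shapes (no overlaps), measuring from the bottom-left corner of the bounding box.
Bottom plate: 130 × 30, A = 3 900 mm², y = 15 mm, Ī = 292 500 mm⁴.
Web plate: 8 × 110, A = 880 mm², y = 85 mm, Ī = 887 333 mm⁴.
Top plate: 100 × 22, A = 2 200 mm², y = 151 mm, Ī = 88733.3 mm⁴.
Centroid: ȳ = ΣA·y / ΣA = 66.6905 mm.
Transfer each piece to the horizontal axis through the centroid using Ī + A·d² with d = y − 66.6905:
  bottom plate: d = -51.6905 mm → contributes +10 712 958 mm⁴
  web plate: d = 18.3095 mm → contributes +1 182 341 mm⁴
  top plate: d = 84.3095 mm → contributes +15 726 519 mm⁴
Total I = 27 621 818 mm⁴.

I_xx ≈ 2.762 × 10⁷ mm⁴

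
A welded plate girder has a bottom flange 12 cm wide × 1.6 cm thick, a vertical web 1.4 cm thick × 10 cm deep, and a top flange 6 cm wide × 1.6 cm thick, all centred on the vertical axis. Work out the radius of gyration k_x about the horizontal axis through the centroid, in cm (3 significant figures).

Split into non-overlapping primitives; take the origin at the lower-left of the bounding box.
Bottom plate: 12 × 1.6, A = 19.2 cm², y = 0.8 cm, Ī = 4.096 cm⁴.
Web plate: 1.4 × 10, A = 14 cm², y = 6.6 cm, Ī = 116.67 cm⁴.
Top plate: 6 × 1.6, A = 9.6 cm², y = 12.4 cm, Ī = 2.048 cm⁴.
Centroid: ȳ = ΣA·y / ΣA = 5.2991 cm.
Transfer each piece to the horizontal axis through the centroid using Ī + A·d² with d = y − 5.2991:
  bottom plate: d = -4.4991 cm → contributes +392.73 cm⁴
  web plate: d = 1.3009 cm → contributes +140.36 cm⁴
  top plate: d = 7.1009 cm → contributes +486.11 cm⁴
Total I = 1019.2 cm⁴.
Radius of gyration: k = √(I/A) = √(1019.2 / 42.8) = 4.8799 cm.

k_x ≈ 4.88 cm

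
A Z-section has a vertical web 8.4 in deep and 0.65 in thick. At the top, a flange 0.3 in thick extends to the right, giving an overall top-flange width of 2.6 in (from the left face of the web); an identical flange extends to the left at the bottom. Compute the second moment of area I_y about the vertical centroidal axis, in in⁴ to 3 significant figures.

I_y ≈ 2.54 in⁴

Treat the section as a set of non-overlapping primitives; coordinates are from the bounding-box lower-left.
Web: 0.65 × 8.4, A = 5.46 in², x = 2.275 in, Ī = 0.19224 in⁴.
Top flange (beyond web): 1.95 × 0.3, A = 0.585 in², x = 3.575 in, Ī = 0.18537 in⁴.
Bottom flange (beyond web): 1.95 × 0.3, A = 0.585 in², x = 0.975 in, Ī = 0.18537 in⁴.
Centroid: x̄ = ΣA·x / ΣA = 2.275 in.
Transfer each piece to the vertical centroidal axis using Ī + A·d² with d = x − 2.275:
  web: d = 0 in → contributes +0.19224 in⁴
  top flange (beyond web): d = 1.3 in → contributes +1.174 in⁴
  bottom flange (beyond web): d = -1.3 in → contributes +1.174 in⁴
Total I = 2.5403 in⁴.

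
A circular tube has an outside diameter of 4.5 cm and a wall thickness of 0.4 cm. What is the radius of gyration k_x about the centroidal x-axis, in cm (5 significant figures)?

Treat the section as a set of non-overlapping primitives; coordinates are from the bounding-box lower-left.
Outer circle: ⌀4.5, A = 15.90431 cm², y = 2.25 cm, Ī = 20.1289 cm⁴.
Bore (subtracted): ⌀3.7, A = 10.7521 cm², y = 2.25 cm, Ī = 9.199766 cm⁴.
By symmetry the centroid is at mid-height, ȳ = 2.25 cm.
All pieces are centred on the centroidal x-axis, so I = ΣĪ (holes subtracted) = 10.92913 cm⁴.
Radius of gyration: k = √(I/A) = √(10.92913 / 5.152212) = 1.456451 cm.

k_x ≈ 1.4565 cm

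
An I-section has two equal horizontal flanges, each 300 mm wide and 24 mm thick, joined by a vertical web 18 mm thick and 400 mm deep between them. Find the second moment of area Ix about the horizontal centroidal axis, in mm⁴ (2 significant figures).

Ix ≈ 7.4 × 10⁸ mm⁴

Break the section into simple shapes (no overlaps), measuring from the bottom-left corner of the bounding box.
Bottom flange: 300 × 24, A = 7 200 mm², y = 12 mm, Ī = 345 600 mm⁴.
Web: 18 × 400, A = 7 200 mm², y = 224 mm, Ī = 96 000 000 mm⁴.
Top flange: 300 × 24, A = 7 200 mm², y = 436 mm, Ī = 345 600 mm⁴.
By symmetry the centroid is at mid-height, ȳ = 224 mm.
Transfer each piece to the horizontal centroidal axis using Ī + A·d² with d = y − 224:
  bottom flange: d = -212 mm → contributes +323 942 400 mm⁴
  web: d = 0 mm → contributes +96 000 000 mm⁴
  top flange: d = 212 mm → contributes +323 942 400 mm⁴
Total I = 743 884 800 mm⁴.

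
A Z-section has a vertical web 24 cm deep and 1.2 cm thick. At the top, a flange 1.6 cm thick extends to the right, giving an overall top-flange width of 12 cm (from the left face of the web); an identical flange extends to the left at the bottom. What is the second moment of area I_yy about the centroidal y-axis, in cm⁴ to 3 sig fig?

I_yy ≈ 1580 cm⁴

Treat the section as a set of non-overlapping primitives; coordinates are from the bounding-box lower-left.
Web: 1.2 × 24, A = 28.8 cm², x = 11.4 cm, Ī = 3.456 cm⁴.
Top flange (beyond web): 10.8 × 1.6, A = 17.28 cm², x = 17.4 cm, Ī = 167.96 cm⁴.
Bottom flange (beyond web): 10.8 × 1.6, A = 17.28 cm², x = 5.4 cm, Ī = 167.96 cm⁴.
Centroid: x̄ = ΣA·x / ΣA = 11.4 cm.
Transfer each piece to the centroidal y-axis using Ī + A·d² with d = x − 11.4:
  web: d = 0 cm → contributes +3.456 cm⁴
  top flange (beyond web): d = 6 cm → contributes +790.04 cm⁴
  bottom flange (beyond web): d = -6 cm → contributes +790.04 cm⁴
Total I = 1583.5 cm⁴.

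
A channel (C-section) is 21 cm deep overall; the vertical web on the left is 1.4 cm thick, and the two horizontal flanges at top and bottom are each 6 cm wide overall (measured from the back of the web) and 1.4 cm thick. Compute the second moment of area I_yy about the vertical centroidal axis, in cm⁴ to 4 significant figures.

I_yy ≈ 108.1 cm⁴

Decompose the section into non-overlapping parts with the origin at the bottom-left of its bounding rectangle.
Web: 1.4 × 21, A = 29.4 cm², x = 0.7 cm, Ī = 4.802 cm⁴.
Top flange (beyond web): 4.6 × 1.4, A = 6.44 cm², x = 3.7 cm, Ī = 11.3559 cm⁴.
Bottom flange (beyond web): 4.6 × 1.4, A = 6.44 cm², x = 3.7 cm, Ī = 11.3559 cm⁴.
Centroid: x̄ = ΣA·x / ΣA = 1.61391 cm.
Transfer each piece to the vertical centroidal axis using Ī + A·d² with d = x − 1.61391:
  web: d = -0.913907 cm → contributes +29.3577 cm⁴
  top flange (beyond web): d = 2.08609 cm → contributes +39.3813 cm⁴
  bottom flange (beyond web): d = 2.08609 cm → contributes +39.3813 cm⁴
Total I = 108.12 cm⁴.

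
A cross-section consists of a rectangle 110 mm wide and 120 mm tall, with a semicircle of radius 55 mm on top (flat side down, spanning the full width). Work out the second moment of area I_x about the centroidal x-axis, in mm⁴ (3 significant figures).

Break the section into simple shapes (no overlaps), measuring from the bottom-left corner of the bounding box.
Rectangular body: 110 × 120, A = 13 200 mm², y = 60 mm, Ī = 15 840 000 mm⁴.
Semicircular cap: semicircle r = 55, A = 4751.7 mm², y = 143.34 mm, Ī = 1 004 345 mm⁴.
Centroid: ȳ = ΣA·y / ΣA = 82.06 mm.
Transfer each piece to the centroidal x-axis using Ī + A·d² with d = y − 82.06:
  rectangular body: d = -22.06 mm → contributes +22 263 780 mm⁴
  semicircular cap: d = 61.283 mm → contributes +18 849 459 mm⁴
Total I = 41 113 239 mm⁴.

I_x ≈ 4.11 × 10⁷ mm⁴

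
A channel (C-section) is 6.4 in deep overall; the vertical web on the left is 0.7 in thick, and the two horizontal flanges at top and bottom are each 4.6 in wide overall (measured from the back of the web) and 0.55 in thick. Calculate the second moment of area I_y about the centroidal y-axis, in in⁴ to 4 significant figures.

I_y ≈ 17.21 in⁴

Decompose the section into non-overlapping parts with the origin at the bottom-left of its bounding rectangle.
Web: 0.7 × 6.4, A = 4.48 in², x = 0.35 in, Ī = 0.182933 in⁴.
Top flange (beyond web): 3.9 × 0.55, A = 2.145 in², x = 2.65 in, Ī = 2.71879 in⁴.
Bottom flange (beyond web): 3.9 × 0.55, A = 2.145 in², x = 2.65 in, Ī = 2.71879 in⁴.
Centroid: x̄ = ΣA·x / ΣA = 1.47509 in.
Transfer each piece to the centroidal y-axis using Ī + A·d² with d = x − 1.47509:
  web: d = -1.12509 in → contributes +5.8538 in⁴
  top flange (beyond web): d = 1.17491 in → contributes +5.6798 in⁴
  bottom flange (beyond web): d = 1.17491 in → contributes +5.6798 in⁴
Total I = 17.2134 in⁴.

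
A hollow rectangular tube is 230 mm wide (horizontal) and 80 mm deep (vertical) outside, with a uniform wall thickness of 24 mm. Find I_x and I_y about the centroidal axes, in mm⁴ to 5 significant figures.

I_x ≈ 9.3164 × 10⁶ mm⁴, I_y ≈ 6.5037 × 10⁷ mm⁴

Treat the section as a set of non-overlapping primitives; coordinates are from the bounding-box lower-left.
Outer rectangle: 230 × 80, A = 18 400 mm², y = 40 mm, Ī = 9 813 333 mm⁴.
Inner void (subtracted): 182 × 32, A = 5 824 mm², y = 40 mm, Ī = 496981.3 mm⁴.
By symmetry the centroid is at mid-height, ȳ = 40 mm.
All pieces are centred on the centroidal x-axis, so I = ΣĪ (holes subtracted) = 9 316 352 mm⁴.
Repeating about the centroidal y-axis gives I_y = 65 037 152 mm⁴.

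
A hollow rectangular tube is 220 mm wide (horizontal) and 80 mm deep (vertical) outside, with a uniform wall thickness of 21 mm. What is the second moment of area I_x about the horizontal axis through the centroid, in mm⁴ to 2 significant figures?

I_x ≈ 8.6 × 10⁶ mm⁴

Treat the section as a set of non-overlapping primitives; coordinates are from the bounding-box lower-left.
Outer rectangle: 220 × 80, A = 17 600 mm², y = 40 mm, Ī = 9 386 667 mm⁴.
Inner void (subtracted): 178 × 38, A = 6 764 mm², y = 40 mm, Ī = 813 935 mm⁴.
By symmetry the centroid is at mid-height, ȳ = 40 mm.
All pieces are centred on the horizontal axis through the centroid, so I = ΣĪ (holes subtracted) = 8 572 732 mm⁴.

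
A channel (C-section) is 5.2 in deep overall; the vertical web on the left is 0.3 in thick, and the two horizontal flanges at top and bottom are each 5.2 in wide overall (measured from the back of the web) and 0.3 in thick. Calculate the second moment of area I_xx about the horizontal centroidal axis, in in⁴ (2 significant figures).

I_xx ≈ 21 in⁴

Decompose the section into non-overlapping parts with the origin at the bottom-left of its bounding rectangle.
Web: 0.3 × 5.2, A = 1.56 in², y = 2.6 in, Ī = 3.515 in⁴.
Top flange (beyond web): 4.9 × 0.3, A = 1.47 in², y = 5.05 in, Ī = 0.01103 in⁴.
Bottom flange (beyond web): 4.9 × 0.3, A = 1.47 in², y = 0.15 in, Ī = 0.01103 in⁴.
By symmetry the centroid is at mid-height, ȳ = 2.6 in.
Transfer each piece to the horizontal centroidal axis using Ī + A·d² with d = y − 2.6:
  web: d = 0 in → contributes +3.515 in⁴
  top flange (beyond web): d = 2.45 in → contributes +8.835 in⁴
  bottom flange (beyond web): d = -2.45 in → contributes +8.835 in⁴
Total I = 21.18 in⁴.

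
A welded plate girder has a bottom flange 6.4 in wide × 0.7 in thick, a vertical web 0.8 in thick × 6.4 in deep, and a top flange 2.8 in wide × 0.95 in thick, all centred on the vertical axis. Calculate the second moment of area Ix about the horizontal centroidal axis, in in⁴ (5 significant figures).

Treat the section as a set of non-overlapping primitives; coordinates are from the bounding-box lower-left.
Bottom plate: 6.4 × 0.7, A = 4.48 in², y = 0.35 in, Ī = 0.1829333 in⁴.
Web plate: 0.8 × 6.4, A = 5.12 in², y = 3.9 in, Ī = 17.47627 in⁴.
Top plate: 2.8 × 0.95, A = 2.66 in², y = 7.575 in, Ī = 0.2000542 in⁴.
Centroid: ȳ = ΣA·y / ΣA = 3.400122 in.
Transfer each piece to the horizontal centroidal axis using Ī + A·d² with d = y − 3.400122:
  bottom plate: d = -3.050122 in → contributes +41.86148 in⁴
  web plate: d = 0.4998777 in → contributes +18.75564 in⁴
  top plate: d = 4.174878 in → contributes +46.5628 in⁴
Total I = 107.1799 in⁴.

Ix ≈ 107.18 in⁴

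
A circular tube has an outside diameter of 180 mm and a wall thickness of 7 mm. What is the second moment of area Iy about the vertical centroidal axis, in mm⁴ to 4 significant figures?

Decompose the section into non-overlapping parts with the origin at the bottom-left of its bounding rectangle.
Outer circle: ⌀180, A = 25446.9 mm², x = 90 mm, Ī = 51 529 974 mm⁴.
Bore (subtracted): ⌀166, A = 21642.4 mm², x = 90 mm, Ī = 37 273 678 mm⁴.
By symmetry the centroid is at mid-width, x̄ = 90 mm.
All pieces are centred on the vertical centroidal axis, so I = ΣĪ (holes subtracted) = 14 256 295 mm⁴.

Iy ≈ 1.426 × 10⁷ mm⁴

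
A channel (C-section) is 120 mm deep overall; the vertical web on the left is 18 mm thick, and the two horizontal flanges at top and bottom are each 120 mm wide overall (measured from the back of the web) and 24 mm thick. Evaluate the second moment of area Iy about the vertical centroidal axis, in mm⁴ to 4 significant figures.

Iy ≈ 9.699 × 10⁶ mm⁴

Decompose the section into non-overlapping parts with the origin at the bottom-left of its bounding rectangle.
Web: 18 × 120, A = 2 160 mm², x = 9 mm, Ī = 58 320 mm⁴.
Top flange (beyond web): 102 × 24, A = 2 448 mm², x = 69 mm, Ī = 2 122 416 mm⁴.
Bottom flange (beyond web): 102 × 24, A = 2 448 mm², x = 69 mm, Ī = 2 122 416 mm⁴.
Centroid: x̄ = ΣA·x / ΣA = 50.6327 mm.
Transfer each piece to the vertical centroidal axis using Ī + A·d² with d = x − 50.6327:
  web: d = -41.6327 mm → contributes +3 802 200 mm⁴
  top flange (beyond web): d = 18.3673 mm → contributes +2 948 272 mm⁴
  bottom flange (beyond web): d = 18.3673 mm → contributes +2 948 272 mm⁴
Total I = 9 698 744 mm⁴.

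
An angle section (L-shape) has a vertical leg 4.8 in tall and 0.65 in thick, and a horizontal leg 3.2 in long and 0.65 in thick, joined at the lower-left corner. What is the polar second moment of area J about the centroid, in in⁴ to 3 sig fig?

Treat the section as a set of non-overlapping primitives; coordinates are from the bounding-box lower-left.
Vertical leg: 0.65 × 4.8, A = 3.12 in², y = 2.4 in, Ī = 5.9904 in⁴.
Horizontal leg (remainder): 2.55 × 0.65, A = 1.6575 in², y = 0.325 in, Ī = 0.058358 in⁴.
Centroid: ȳ = ΣA·y / ΣA = 1.6801 in.
Transfer each piece to the centroidal x-axis using Ī + A·d² with d = y − 1.6801:
  vertical leg: d = 0.7199 in → contributes +7.6073 in⁴
  horizontal leg (remainder): d = -1.3551 in → contributes +3.102 in⁴
Total I = 10.709 in⁴.
For the y-axis: x̄ = 0.8801 in.
Repeating about the centroidal y-axis gives I_y = 3.7791 in⁴.
Polar second moment: J = I_x + I_y = 14.488 in⁴.

J ≈ 14.5 in⁴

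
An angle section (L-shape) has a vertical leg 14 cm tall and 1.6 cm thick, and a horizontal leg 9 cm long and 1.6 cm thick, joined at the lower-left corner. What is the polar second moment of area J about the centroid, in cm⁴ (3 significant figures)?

J ≈ 882 cm⁴

Split into non-overlapping primitives; take the origin at the lower-left of the bounding box.
Vertical leg: 1.6 × 14, A = 22.4 cm², y = 7 cm, Ī = 365.87 cm⁴.
Horizontal leg (remainder): 7.4 × 1.6, A = 11.84 cm², y = 0.8 cm, Ī = 2.5259 cm⁴.
Centroid: ȳ = ΣA·y / ΣA = 4.8561 cm.
Transfer each piece to the centroidal x-axis using Ī + A·d² with d = y − 4.8561:
  vertical leg: d = 2.1439 cm → contributes +468.83 cm⁴
  horizontal leg (remainder): d = -4.0561 cm → contributes +197.31 cm⁴
Total I = 666.14 cm⁴.
For the y-axis: x̄ = 2.3561 cm.
Repeating about the centroidal y-axis gives I_y = 215.66 cm⁴.
Polar second moment: J = I_x + I_y = 881.8 cm⁴.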